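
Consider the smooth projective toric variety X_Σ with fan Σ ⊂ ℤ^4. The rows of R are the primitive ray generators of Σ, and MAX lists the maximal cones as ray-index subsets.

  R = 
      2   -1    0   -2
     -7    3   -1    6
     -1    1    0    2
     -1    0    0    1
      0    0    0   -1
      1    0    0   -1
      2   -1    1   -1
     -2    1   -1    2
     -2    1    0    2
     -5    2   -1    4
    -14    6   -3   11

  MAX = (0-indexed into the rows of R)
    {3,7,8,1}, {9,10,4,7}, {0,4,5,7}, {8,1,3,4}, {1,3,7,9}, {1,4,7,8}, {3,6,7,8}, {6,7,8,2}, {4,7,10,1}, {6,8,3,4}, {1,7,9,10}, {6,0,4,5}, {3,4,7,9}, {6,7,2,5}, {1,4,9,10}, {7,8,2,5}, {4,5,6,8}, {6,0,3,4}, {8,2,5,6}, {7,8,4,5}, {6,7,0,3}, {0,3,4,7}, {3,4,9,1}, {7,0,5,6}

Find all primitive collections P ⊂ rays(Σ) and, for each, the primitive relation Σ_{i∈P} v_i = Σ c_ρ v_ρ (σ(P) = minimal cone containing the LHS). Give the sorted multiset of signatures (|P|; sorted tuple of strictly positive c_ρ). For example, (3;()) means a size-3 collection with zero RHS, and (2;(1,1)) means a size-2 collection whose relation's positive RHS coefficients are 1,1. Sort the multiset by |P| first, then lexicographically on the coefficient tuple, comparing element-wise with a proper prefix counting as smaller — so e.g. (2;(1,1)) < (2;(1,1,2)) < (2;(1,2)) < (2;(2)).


25 collections generate NE(X_Σ); each relation:

  • {0,8}:  v_{0} + v_{8} = 0 — sig = (2;())
  • {3,5}:  v_{3} + v_{5} = 0 — sig = (2;())
  • {0,1}:  v_{0} + v_{1} = v_{9} — sig = (2;(1))
  • {8,9}:  v_{8} + v_{9} = v_{1} — sig = (2;(1))
  • {2,4}:  v_{2} + v_{4} = v_{5} + v_{8} — sig = (2;(1,1))
  • {6,9}:  v_{6} + v_{9} = v_{3} + v_{8} — sig = (2;(1,1))
  • {6,10}:  v_{6} + v_{10} = v_{1} + v_{9} — sig = (2;(1,1))
  • {0,2}:  v_{0} + v_{2} = v_{5} + v_{6} + v_{7} — sig = (2;(1,1,1))
  • {0,9}:  v_{0} + v_{9} = v_{3} + v_{4} + v_{7} — sig = (2;(1,1,1))
  • {2,3}:  v_{2} + v_{3} = v_{6} + v_{7} + v_{8} — sig = (2;(1,1,1))
  • {5,9}:  v_{5} + v_{9} = v_{4} + v_{7} + v_{8} — sig = (2;(1,1,1))
  • {0,10}:  v_{0} + v_{10} = v_{4} + v_{7} + 2·v_{9} — sig = (2;(1,1,2))
  • {1,5}:  v_{1} + v_{5} = v_{4} + v_{7} + 2·v_{8} — sig = (2;(1,1,2))
  • {8,10}:  v_{8} + v_{10} = 2·v_{1} + v_{4} + v_{7} — sig = (2;(1,1,2))
  • {2,10}:  v_{2} + v_{10} = v_{1} + v_{4} + 2·v_{7} + 2·v_{8} — sig = (2;(1,1,2,2))
  • {5,10}:  v_{5} + v_{10} = v_{1} + 2·v_{4} + 2·v_{7} + v_{8} — sig = (2;(1,1,2,2))
  • {1,6}:  v_{1} + v_{6} = v_{3} + 2·v_{8} — sig = (2;(1,2))
  • {2,9}:  v_{2} + v_{9} = v_{7} + 2·v_{8} — sig = (2;(1,2))
  • {1,2}:  v_{1} + v_{2} = v_{7} + 3·v_{8} — sig = (2;(1,3))
  • {3,10}:  v_{3} + v_{10} = 3·v_{9} — sig = (2;(3))
  • {4,6,7}:  v_{4} + v_{6} + v_{7} = 0 — sig = (3;())
  • {1,4,7,9}:  v_{1} + v_{4} + v_{7} + v_{9} = v_{10} — sig = (4;(1))
  • {3,4,7,8}:  v_{3} + v_{4} + v_{7} + v_{8} = v_{9} — sig = (4;(1))
  • {5,6,7,8}:  v_{5} + v_{6} + v_{7} + v_{8} = v_{2} — sig = (4;(1))
  • {1,3,4,7}:  v_{1} + v_{3} + v_{4} + v_{7} = 2·v_{9} — sig = (4;(2))

Signatures (|P|; sorted positive RHS coefficients), sorted:
{ (2;()) ×2,  (2;(1)) ×2,  (2;(1,1)) ×3,  (2;(1,1,1)) ×4,  (2;(1,1,2)) ×3,  (2;(1,1,2,2)) ×2,  (2;(1,2)) ×2,  (2;(1,3)),  (2;(3)),  (3;()),  (4;(1)) ×3,  (4;(2)) }


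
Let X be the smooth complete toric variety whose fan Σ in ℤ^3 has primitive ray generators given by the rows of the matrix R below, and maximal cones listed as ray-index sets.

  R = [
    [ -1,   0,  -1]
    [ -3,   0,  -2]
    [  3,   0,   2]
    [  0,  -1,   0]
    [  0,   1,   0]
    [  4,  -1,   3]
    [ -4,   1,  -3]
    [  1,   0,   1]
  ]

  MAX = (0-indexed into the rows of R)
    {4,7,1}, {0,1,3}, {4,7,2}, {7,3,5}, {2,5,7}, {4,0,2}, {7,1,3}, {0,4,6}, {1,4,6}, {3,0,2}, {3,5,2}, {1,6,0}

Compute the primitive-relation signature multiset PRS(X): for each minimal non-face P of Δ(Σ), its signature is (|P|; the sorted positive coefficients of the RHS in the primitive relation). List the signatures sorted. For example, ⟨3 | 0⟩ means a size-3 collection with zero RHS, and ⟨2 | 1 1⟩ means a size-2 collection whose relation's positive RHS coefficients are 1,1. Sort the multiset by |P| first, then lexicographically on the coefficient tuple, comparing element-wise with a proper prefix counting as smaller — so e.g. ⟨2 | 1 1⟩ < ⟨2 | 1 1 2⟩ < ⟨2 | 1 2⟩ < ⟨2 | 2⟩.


|primitive collections| = 12. Relations:

  P={0,7}:  v_{0} + v_{7} = 0  so sig = ⟨2 | 0⟩
  P={1,2}:  v_{1} + v_{2} = 0  so sig = ⟨2 | 0⟩
  P={3,4}:  v_{3} + v_{4} = 0  so sig = ⟨2 | 0⟩
  P={5,6}:  v_{5} + v_{6} = 0  so sig = ⟨2 | 0⟩
  P={0,5}:  v_{0} + v_{5} = v_{2} + v_{3}  so sig = ⟨2 | 1 1⟩
  P={1,5}:  v_{1} + v_{5} = v_{3} + v_{7}  so sig = ⟨2 | 1 1⟩
  P={2,6}:  v_{2} + v_{6} = v_{0} + v_{4}  so sig = ⟨2 | 1 1⟩
  P={3,6}:  v_{3} + v_{6} = v_{0} + v_{1}  so sig = ⟨2 | 1 1⟩
  P={4,5}:  v_{4} + v_{5} = v_{2} + v_{7}  so sig = ⟨2 | 1 1⟩
  P={6,7}:  v_{6} + v_{7} = v_{1} + v_{4}  so sig = ⟨2 | 1 1⟩
  P={0,1,4}:  v_{0} + v_{1} + v_{4} = v_{6}  so sig = ⟨3 | 1⟩
  P={2,3,7}:  v_{2} + v_{3} + v_{7} = v_{5}  so sig = ⟨3 | 1⟩

Hence PRS(X_Σ) =
{ ⟨2 | 0⟩ ×4,  ⟨2 | 1 1⟩ ×6,  ⟨3 | 1⟩ ×2 }


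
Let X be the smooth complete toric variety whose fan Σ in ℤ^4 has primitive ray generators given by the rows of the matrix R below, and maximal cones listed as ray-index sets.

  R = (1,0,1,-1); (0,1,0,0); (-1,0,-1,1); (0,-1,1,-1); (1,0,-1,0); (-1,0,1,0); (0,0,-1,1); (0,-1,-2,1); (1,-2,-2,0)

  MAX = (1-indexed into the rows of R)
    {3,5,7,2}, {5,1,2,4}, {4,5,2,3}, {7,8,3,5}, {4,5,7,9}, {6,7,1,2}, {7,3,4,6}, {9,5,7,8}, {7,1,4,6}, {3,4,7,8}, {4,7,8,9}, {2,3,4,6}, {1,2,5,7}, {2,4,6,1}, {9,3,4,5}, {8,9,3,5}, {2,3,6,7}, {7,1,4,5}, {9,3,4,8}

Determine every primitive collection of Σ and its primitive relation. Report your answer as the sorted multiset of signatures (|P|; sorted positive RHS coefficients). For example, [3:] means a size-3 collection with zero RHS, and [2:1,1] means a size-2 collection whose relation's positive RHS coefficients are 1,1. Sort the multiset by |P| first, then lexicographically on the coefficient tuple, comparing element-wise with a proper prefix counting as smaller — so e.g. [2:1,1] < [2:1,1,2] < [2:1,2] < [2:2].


Minimal non-faces — 12 found among 9 rays, 19 max cones:

  P={1,3}:  v_{1} + v_{3} = 0  ⟹  sig = [2:]
  P={5,6}:  v_{5} + v_{6} = 0  ⟹  sig = [2:]
  P={2,8}:  v_{2} + v_{8} = v_{3} + v_{5}  ⟹  sig = [2:1,1]
  P={6,9}:  v_{6} + v_{9} = v_{4} + v_{8}  ⟹  sig = [2:1,1]
  P={1,8}:  v_{1} + v_{8} = v_{4} + v_{5} + v_{7}  ⟹  sig = [2:1,1,1]
  P={6,8}:  v_{6} + v_{8} = v_{3} + v_{4} + v_{7}  ⟹  sig = [2:1,1,1]
  P={2,9}:  v_{2} + v_{9} = v_{3} + v_{4} + 2·v_{5}  ⟹  sig = [2:1,1,2]
  P={1,9}:  v_{1} + v_{9} = 2·v_{4} + 2·v_{5} + v_{7}  ⟹  sig = [2:1,2,2]
  P={2,4,7}:  v_{2} + v_{4} + v_{7} = 0  ⟹  sig = [3:]
  P={4,5,8}:  v_{4} + v_{5} + v_{8} = v_{9}  ⟹  sig = [3:1]
  P={3,7,9}:  v_{3} + v_{7} + v_{9} = 2·v_{8}  ⟹  sig = [3:2]
  P={3,4,5,7}:  v_{3} + v_{4} + v_{5} + v_{7} = v_{8}  ⟹  sig = [4:1]

so the primitive-relation signature multiset is
{ [2:] ×2,  [2:1,1] ×2,  [2:1,1,1] ×2,  [2:1,1,2],  [2:1,2,2],  [3:],  [3:1],  [3:2],  [4:1] }


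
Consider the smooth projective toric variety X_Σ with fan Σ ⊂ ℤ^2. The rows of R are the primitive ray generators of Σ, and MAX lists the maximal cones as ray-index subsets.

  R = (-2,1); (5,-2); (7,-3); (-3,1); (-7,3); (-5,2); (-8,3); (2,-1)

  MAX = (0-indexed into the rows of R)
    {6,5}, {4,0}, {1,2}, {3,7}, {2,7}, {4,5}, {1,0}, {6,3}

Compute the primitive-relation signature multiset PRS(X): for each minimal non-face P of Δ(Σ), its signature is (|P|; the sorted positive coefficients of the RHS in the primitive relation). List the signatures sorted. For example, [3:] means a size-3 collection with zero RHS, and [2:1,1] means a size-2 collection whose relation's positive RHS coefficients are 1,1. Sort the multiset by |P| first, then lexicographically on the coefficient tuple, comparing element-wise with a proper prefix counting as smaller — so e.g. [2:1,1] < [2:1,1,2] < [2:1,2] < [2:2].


The 20 primitive collections of Σ (r=8, n=2):

  {0,7}:  v_{0} + v_{7} = 0  ⟹  sig = [2:]
  {1,5}:  v_{1} + v_{5} = 0  ⟹  sig = [2:]
  {2,4}:  v_{2} + v_{4} = 0  ⟹  sig = [2:]
  {0,2}:  v_{0} + v_{2} = v_{1}  ⟹  sig = [2:1]
  {0,3}:  v_{0} + v_{3} = v_{5}  ⟹  sig = [2:1]
  {0,5}:  v_{0} + v_{5} = v_{4}  ⟹  sig = [2:1]
  {1,3}:  v_{1} + v_{3} = v_{7}  ⟹  sig = [2:1]
  {1,4}:  v_{1} + v_{4} = v_{0}  ⟹  sig = [2:1]
  {1,6}:  v_{1} + v_{6} = v_{3}  ⟹  sig = [2:1]
  {1,7}:  v_{1} + v_{7} = v_{2}  ⟹  sig = [2:1]
  {2,5}:  v_{2} + v_{5} = v_{7}  ⟹  sig = [2:1]
  {3,5}:  v_{3} + v_{5} = v_{6}  ⟹  sig = [2:1]
  {4,7}:  v_{4} + v_{7} = v_{5}  ⟹  sig = [2:1]
  {5,7}:  v_{5} + v_{7} = v_{3}  ⟹  sig = [2:1]
  {2,6}:  v_{2} + v_{6} = v_{3} + v_{7}  ⟹  sig = [2:1,1]
  {0,6}:  v_{0} + v_{6} = 2·v_{5}  ⟹  sig = [2:2]
  {2,3}:  v_{2} + v_{3} = 2·v_{7}  ⟹  sig = [2:2]
  {3,4}:  v_{3} + v_{4} = 2·v_{5}  ⟹  sig = [2:2]
  {6,7}:  v_{6} + v_{7} = 2·v_{3}  ⟹  sig = [2:2]
  {4,6}:  v_{4} + v_{6} = 3·v_{5}  ⟹  sig = [2:3]

so the primitive-relation signature multiset is
    [2:]
    [2:]
    [2:]
    [2:1]
    [2:1]
    [2:1]
    [2:1]
    [2:1]
    [2:1]
    [2:1]
    [2:1]
    [2:1]
    [2:1]
    [2:1]
    [2:1,1]
    [2:2]
    [2:2]
    [2:2]
    [2:2]
    [2:3]


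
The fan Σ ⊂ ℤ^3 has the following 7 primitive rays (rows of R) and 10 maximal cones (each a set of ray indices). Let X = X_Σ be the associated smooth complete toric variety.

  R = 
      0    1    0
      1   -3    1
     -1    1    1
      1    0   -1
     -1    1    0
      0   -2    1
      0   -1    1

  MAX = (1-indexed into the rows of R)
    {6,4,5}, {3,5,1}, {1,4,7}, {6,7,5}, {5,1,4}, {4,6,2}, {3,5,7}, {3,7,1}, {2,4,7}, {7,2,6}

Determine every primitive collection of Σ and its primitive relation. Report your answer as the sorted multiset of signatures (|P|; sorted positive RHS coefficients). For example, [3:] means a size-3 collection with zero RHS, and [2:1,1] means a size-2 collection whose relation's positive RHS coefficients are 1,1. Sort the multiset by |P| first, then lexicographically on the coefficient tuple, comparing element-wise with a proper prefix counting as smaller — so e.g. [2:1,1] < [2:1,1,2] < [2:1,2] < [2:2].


9 collections generate NE(X_Σ); each relation:

  P={1,6}:  v_{1} + v_{6} = v_{7} ; sig = [2:1]
  P={2,5}:  v_{2} + v_{5} = v_{6} ; sig = [2:1]
  P={3,4}:  v_{3} + v_{4} = v_{1} ; sig = [2:1]
  P={1,2}:  v_{1} + v_{2} = v_{4} + 2·v_{7} ; sig = [2:1,2]
  P={3,6}:  v_{3} + v_{6} = v_{5} + 2·v_{7} ; sig = [2:1,2]
  P={2,3}:  v_{2} + v_{3} = 2·v_{7} ; sig = [2:2]
  P={4,5,7}:  v_{4} + v_{5} + v_{7} = 0 ; sig = [3:]
  P={1,5,7}:  v_{1} + v_{5} + v_{7} = v_{3} ; sig = [3:1]
  P={4,6,7}:  v_{4} + v_{6} + v_{7} = v_{2} ; sig = [3:1]

Signatures (|P|; sorted positive RHS coefficients), sorted:
{ [2:1] ×3,  [2:1,2] ×2,  [2:2],  [3:],  [3:1] ×2 }


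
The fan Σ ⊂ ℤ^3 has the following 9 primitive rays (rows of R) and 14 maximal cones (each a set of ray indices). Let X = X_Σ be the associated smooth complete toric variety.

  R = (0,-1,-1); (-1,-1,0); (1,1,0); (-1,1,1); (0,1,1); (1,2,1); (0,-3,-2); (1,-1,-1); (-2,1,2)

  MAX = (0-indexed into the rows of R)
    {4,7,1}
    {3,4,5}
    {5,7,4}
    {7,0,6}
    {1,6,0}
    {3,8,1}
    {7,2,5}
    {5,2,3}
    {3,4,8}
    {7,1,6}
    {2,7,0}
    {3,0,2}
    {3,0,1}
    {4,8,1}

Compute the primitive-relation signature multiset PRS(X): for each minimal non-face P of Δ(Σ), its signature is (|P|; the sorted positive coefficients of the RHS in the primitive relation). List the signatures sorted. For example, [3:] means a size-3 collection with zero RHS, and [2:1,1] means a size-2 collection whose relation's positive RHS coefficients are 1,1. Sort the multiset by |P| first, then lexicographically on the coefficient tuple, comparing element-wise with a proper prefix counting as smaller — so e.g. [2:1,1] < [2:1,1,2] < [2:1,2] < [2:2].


Minimal non-faces — 17 found among 9 rays, 14 max cones:

  P={0,4}:  v_{0} + v_{4} = 0  ⟹  sig = [2:]
  P={1,2}:  v_{1} + v_{2} = 0  ⟹  sig = [2:]
  P={3,7}:  v_{3} + v_{7} = 0  ⟹  sig = [2:]
  P={0,5}:  v_{0} + v_{5} = v_{2}  ⟹  sig = [2:1]
  P={1,5}:  v_{1} + v_{5} = v_{4}  ⟹  sig = [2:1]
  P={2,4}:  v_{2} + v_{4} = v_{5}  ⟹  sig = [2:1]
  P={5,6}:  v_{5} + v_{6} = v_{7}  ⟹  sig = [2:1]
  P={0,8}:  v_{0} + v_{8} = v_{1} + v_{3}  ⟹  sig = [2:1,1]
  P={2,6}:  v_{2} + v_{6} = v_{0} + v_{7}  ⟹  sig = [2:1,1]
  P={2,8}:  v_{2} + v_{8} = v_{3} + v_{4}  ⟹  sig = [2:1,1]
  P={3,6}:  v_{3} + v_{6} = v_{0} + v_{1}  ⟹  sig = [2:1,1]
  P={4,6}:  v_{4} + v_{6} = v_{1} + v_{7}  ⟹  sig = [2:1,1]
  P={7,8}:  v_{7} + v_{8} = v_{1} + v_{4}  ⟹  sig = [2:1,1]
  P={5,8}:  v_{5} + v_{8} = v_{3} + 2·v_{4}  ⟹  sig = [2:1,2]
  P={6,8}:  v_{6} + v_{8} = 2·v_{1}  ⟹  sig = [2:2]
  P={0,1,7}:  v_{0} + v_{1} + v_{7} = v_{6}  ⟹  sig = [3:1]
  P={1,3,4}:  v_{1} + v_{3} + v_{4} = v_{8}  ⟹  sig = [3:1]

Hence PRS(X_Σ) =
[[2:], [2:], [2:], [2:1], [2:1], [2:1], [2:1], [2:1,1], [2:1,1], [2:1,1], [2:1,1], [2:1,1], [2:1,1], [2:1,2], [2:2], [3:1], [3:1]]


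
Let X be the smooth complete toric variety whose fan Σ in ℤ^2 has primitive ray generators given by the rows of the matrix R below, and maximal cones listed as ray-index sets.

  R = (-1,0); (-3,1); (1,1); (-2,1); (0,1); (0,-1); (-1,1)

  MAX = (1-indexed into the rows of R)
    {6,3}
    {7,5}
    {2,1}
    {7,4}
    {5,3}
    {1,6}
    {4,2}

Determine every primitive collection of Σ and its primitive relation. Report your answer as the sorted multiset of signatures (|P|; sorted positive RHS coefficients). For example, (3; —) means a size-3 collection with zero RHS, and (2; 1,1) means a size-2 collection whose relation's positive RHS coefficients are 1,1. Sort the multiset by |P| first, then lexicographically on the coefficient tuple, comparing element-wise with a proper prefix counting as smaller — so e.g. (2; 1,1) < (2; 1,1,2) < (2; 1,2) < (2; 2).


Σ has 14 primitive collections:

  P={5,6}:  v_{5} + v_{6} = 0 ; sig = (2; —)
  P={1,3}:  v_{1} + v_{3} = v_{5} ; sig = (2; 1)
  P={1,4}:  v_{1} + v_{4} = v_{2} ; sig = (2; 1)
  P={1,5}:  v_{1} + v_{5} = v_{7} ; sig = (2; 1)
  P={1,7}:  v_{1} + v_{7} = v_{4} ; sig = (2; 1)
  P={6,7}:  v_{6} + v_{7} = v_{1} ; sig = (2; 1)
  P={2,5}:  v_{2} + v_{5} = v_{4} + v_{7} ; sig = (2; 1,1)
  P={3,4}:  v_{3} + v_{4} = v_{5} + v_{7} ; sig = (2; 1,1)
  P={2,3}:  v_{2} + v_{3} = 2·v_{7} ; sig = (2; 2)
  P={2,7}:  v_{2} + v_{7} = 2·v_{4} ; sig = (2; 2)
  P={3,7}:  v_{3} + v_{7} = 2·v_{5} ; sig = (2; 2)
  P={4,5}:  v_{4} + v_{5} = 2·v_{7} ; sig = (2; 2)
  P={4,6}:  v_{4} + v_{6} = 2·v_{1} ; sig = (2; 2)
  P={2,6}:  v_{2} + v_{6} = 3·v_{1} ; sig = (2; 3)

Sorted signature multiset PRS(X):
    |P|=2: 14 collections, coeffs (), (1), (1), (1), (1), (1), (1,1), (1,1), (2), (2), (2), (2), (2), (3)


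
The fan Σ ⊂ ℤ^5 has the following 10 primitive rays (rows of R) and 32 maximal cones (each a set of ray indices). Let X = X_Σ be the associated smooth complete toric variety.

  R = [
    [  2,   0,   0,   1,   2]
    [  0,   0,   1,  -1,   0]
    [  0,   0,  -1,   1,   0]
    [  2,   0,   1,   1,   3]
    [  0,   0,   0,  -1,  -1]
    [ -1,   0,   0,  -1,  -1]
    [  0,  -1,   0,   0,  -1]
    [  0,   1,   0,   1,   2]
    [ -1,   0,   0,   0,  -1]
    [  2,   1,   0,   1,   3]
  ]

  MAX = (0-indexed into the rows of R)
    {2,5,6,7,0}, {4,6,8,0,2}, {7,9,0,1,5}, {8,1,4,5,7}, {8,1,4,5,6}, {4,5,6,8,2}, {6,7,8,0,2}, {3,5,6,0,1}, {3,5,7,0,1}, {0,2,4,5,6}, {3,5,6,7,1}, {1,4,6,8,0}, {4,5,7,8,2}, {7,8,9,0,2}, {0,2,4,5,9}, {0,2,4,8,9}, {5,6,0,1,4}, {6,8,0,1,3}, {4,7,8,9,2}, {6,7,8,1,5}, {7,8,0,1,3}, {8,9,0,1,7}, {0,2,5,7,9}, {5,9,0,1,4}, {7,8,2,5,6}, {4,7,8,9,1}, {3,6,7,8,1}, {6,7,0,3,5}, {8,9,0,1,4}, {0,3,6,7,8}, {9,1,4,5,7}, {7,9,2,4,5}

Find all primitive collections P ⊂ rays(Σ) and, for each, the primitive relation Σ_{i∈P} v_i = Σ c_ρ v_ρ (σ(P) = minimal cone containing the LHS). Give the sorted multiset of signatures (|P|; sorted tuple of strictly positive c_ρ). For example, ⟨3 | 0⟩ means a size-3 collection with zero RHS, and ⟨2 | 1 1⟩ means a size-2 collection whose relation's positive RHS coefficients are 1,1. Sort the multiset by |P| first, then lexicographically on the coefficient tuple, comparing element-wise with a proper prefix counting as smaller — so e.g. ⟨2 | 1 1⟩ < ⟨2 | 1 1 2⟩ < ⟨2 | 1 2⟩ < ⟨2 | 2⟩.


The 11 primitive collections of Σ (r=10, n=5):

  P={1,2}:  v_{1} + v_{2} = 0 ; sig = ⟨2 | 0⟩
  P={6,9}:  v_{6} + v_{9} = v_{0} ; sig = ⟨2 | 1⟩
  P={3,4}:  v_{3} + v_{4} = v_{0} + v_{1} ; sig = ⟨2 | 1 1⟩
  P={2,3}:  v_{2} + v_{3} = v_{0} + v_{6} + v_{7} ; sig = ⟨2 | 1 1 1⟩
  P={3,9}:  v_{3} + v_{9} = 2·v_{0} + v_{1} + v_{7} ; sig = ⟨2 | 1 1 2⟩
  P={0,5,8}:  v_{0} + v_{5} + v_{8} = 0 ; sig = ⟨3 | 0⟩
  P={4,6,7}:  v_{4} + v_{6} + v_{7} = 0 ; sig = ⟨3 | 0⟩
  P={0,4,7}:  v_{0} + v_{4} + v_{7} = v_{9} ; sig = ⟨3 | 1⟩
  P={5,8,9}:  v_{5} + v_{8} + v_{9} = v_{4} + v_{7} ; sig = ⟨3 | 1 1⟩
  P={3,5,8}:  v_{3} + v_{5} + v_{8} = v_{1} + v_{6} + v_{7} ; sig = ⟨3 | 1 1 1⟩
  P={0,1,6,7}:  v_{0} + v_{1} + v_{6} + v_{7} = v_{3} ; sig = ⟨4 | 1⟩

so the primitive-relation signature multiset is
{ ⟨2 | 0⟩,  ⟨2 | 1⟩,  ⟨2 | 1 1⟩,  ⟨2 | 1 1 1⟩,  ⟨2 | 1 1 2⟩,  ⟨3 | 0⟩ ×2,  ⟨3 | 1⟩,  ⟨3 | 1 1⟩,  ⟨3 | 1 1 1⟩,  ⟨4 | 1⟩ }


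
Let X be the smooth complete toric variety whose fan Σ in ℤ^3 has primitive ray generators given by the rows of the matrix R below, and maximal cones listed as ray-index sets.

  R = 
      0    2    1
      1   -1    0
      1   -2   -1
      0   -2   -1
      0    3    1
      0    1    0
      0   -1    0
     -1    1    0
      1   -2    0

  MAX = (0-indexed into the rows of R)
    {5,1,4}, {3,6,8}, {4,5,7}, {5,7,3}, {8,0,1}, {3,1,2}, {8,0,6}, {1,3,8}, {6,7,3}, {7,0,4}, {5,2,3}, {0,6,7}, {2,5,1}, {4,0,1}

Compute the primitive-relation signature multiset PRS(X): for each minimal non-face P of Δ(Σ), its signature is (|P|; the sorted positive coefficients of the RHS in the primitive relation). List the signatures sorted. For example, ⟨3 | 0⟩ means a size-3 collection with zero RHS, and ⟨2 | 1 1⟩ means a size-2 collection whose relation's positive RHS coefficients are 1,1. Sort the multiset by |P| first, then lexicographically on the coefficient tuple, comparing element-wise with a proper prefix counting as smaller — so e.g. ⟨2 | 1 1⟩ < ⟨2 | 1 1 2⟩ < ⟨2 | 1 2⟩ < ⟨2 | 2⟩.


Primitive collections (16):

  {0,3}:  v_{0} + v_{3} = 0 ; sig = ⟨2 | 0⟩
  {1,7}:  v_{1} + v_{7} = 0 ; sig = ⟨2 | 0⟩
  {5,6}:  v_{5} + v_{6} = 0 ; sig = ⟨2 | 0⟩
  {0,5}:  v_{0} + v_{5} = v_{4} ; sig = ⟨2 | 1⟩
  {1,6}:  v_{1} + v_{6} = v_{8} ; sig = ⟨2 | 1⟩
  {3,4}:  v_{3} + v_{4} = v_{5} ; sig = ⟨2 | 1⟩
  {4,6}:  v_{4} + v_{6} = v_{0} ; sig = ⟨2 | 1⟩
  {5,8}:  v_{5} + v_{8} = v_{1} ; sig = ⟨2 | 1⟩
  {7,8}:  v_{7} + v_{8} = v_{6} ; sig = ⟨2 | 1⟩
  {0,2}:  v_{0} + v_{2} = v_{1} + v_{5} ; sig = ⟨2 | 1 1⟩
  {2,6}:  v_{2} + v_{6} = v_{1} + v_{3} ; sig = ⟨2 | 1 1⟩
  {2,7}:  v_{2} + v_{7} = v_{3} + v_{5} ; sig = ⟨2 | 1 1⟩
  {4,8}:  v_{4} + v_{8} = v_{0} + v_{1} ; sig = ⟨2 | 1 1⟩
  {2,4}:  v_{2} + v_{4} = v_{1} + 2·v_{5} ; sig = ⟨2 | 1 2⟩
  {2,8}:  v_{2} + v_{8} = 2·v_{1} + v_{3} ; sig = ⟨2 | 1 2⟩
  {1,3,5}:  v_{1} + v_{3} + v_{5} = v_{2} ; sig = ⟨3 | 1⟩

so the primitive-relation signature multiset is
{ ⟨2 | 0⟩ ×3,  ⟨2 | 1⟩ ×6,  ⟨2 | 1 1⟩ ×4,  ⟨2 | 1 2⟩ ×2,  ⟨3 | 1⟩ }


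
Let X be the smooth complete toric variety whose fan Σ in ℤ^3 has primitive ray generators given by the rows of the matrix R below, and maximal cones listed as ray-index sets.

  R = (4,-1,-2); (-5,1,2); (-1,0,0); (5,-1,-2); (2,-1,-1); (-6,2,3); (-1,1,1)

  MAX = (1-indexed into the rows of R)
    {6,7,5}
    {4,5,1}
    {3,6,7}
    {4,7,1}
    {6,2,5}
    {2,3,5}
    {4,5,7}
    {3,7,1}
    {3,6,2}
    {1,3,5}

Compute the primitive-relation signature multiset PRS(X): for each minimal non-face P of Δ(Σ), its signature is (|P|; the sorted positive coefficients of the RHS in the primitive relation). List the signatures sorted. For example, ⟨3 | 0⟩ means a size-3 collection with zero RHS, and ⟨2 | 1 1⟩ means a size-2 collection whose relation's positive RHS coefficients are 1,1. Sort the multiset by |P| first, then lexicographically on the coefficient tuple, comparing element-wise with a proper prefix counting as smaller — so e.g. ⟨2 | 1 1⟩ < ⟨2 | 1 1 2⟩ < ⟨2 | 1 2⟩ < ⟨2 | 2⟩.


Primitive collections (9):

  {2,4}:  v_{2} + v_{4} = 0 — sig = ⟨2 | 0⟩
  {1,2}:  v_{1} + v_{2} = v_{3} — sig = ⟨2 | 1⟩
  {2,7}:  v_{2} + v_{7} = v_{6} — sig = ⟨2 | 1⟩
  {3,4}:  v_{3} + v_{4} = v_{1} — sig = ⟨2 | 1⟩
  {4,6}:  v_{4} + v_{6} = v_{7} — sig = ⟨2 | 1⟩
  {1,6}:  v_{1} + v_{6} = v_{3} + v_{7} — sig = ⟨2 | 1 1⟩
  {3,5,7}:  v_{3} + v_{5} + v_{7} = 0 — sig = ⟨3 | 0⟩
  {1,5,7}:  v_{1} + v_{5} + v_{7} = v_{4} — sig = ⟨3 | 1⟩
  {3,5,6}:  v_{3} + v_{5} + v_{6} = v_{2} — sig = ⟨3 | 1⟩

so the primitive-relation signature multiset is
    ⟨2 | 0⟩
    ⟨2 | 1⟩
    ⟨2 | 1⟩
    ⟨2 | 1⟩
    ⟨2 | 1⟩
    ⟨2 | 1 1⟩
    ⟨3 | 0⟩
    ⟨3 | 1⟩
    ⟨3 | 1⟩


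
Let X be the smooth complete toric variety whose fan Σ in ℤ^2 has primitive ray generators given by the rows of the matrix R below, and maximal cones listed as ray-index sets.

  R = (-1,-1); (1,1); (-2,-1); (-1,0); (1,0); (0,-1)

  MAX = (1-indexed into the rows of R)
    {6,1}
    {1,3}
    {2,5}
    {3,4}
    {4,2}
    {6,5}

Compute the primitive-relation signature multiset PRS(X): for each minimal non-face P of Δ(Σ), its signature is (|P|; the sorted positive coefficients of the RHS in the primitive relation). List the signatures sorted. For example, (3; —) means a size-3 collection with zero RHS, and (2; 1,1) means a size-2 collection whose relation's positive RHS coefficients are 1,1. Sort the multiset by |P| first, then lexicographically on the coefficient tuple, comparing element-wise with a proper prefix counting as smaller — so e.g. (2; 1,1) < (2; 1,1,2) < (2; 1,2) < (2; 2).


The 9 primitive collections of Σ (r=6, n=2):

  P={1,2}:  v_{1} + v_{2} = 0  →  sig = (2; —)
  P={4,5}:  v_{4} + v_{5} = 0  →  sig = (2; —)
  P={1,4}:  v_{1} + v_{4} = v_{3}  →  sig = (2; 1)
  P={1,5}:  v_{1} + v_{5} = v_{6}  →  sig = (2; 1)
  P={2,3}:  v_{2} + v_{3} = v_{4}  →  sig = (2; 1)
  P={2,6}:  v_{2} + v_{6} = v_{5}  →  sig = (2; 1)
  P={3,5}:  v_{3} + v_{5} = v_{1}  →  sig = (2; 1)
  P={4,6}:  v_{4} + v_{6} = v_{1}  →  sig = (2; 1)
  P={3,6}:  v_{3} + v_{6} = 2·v_{1}  →  sig = (2; 2)

Signatures (|P|; sorted positive RHS coefficients), sorted:
{ (2; —) ×2,  (2; 1) ×6,  (2; 2) }


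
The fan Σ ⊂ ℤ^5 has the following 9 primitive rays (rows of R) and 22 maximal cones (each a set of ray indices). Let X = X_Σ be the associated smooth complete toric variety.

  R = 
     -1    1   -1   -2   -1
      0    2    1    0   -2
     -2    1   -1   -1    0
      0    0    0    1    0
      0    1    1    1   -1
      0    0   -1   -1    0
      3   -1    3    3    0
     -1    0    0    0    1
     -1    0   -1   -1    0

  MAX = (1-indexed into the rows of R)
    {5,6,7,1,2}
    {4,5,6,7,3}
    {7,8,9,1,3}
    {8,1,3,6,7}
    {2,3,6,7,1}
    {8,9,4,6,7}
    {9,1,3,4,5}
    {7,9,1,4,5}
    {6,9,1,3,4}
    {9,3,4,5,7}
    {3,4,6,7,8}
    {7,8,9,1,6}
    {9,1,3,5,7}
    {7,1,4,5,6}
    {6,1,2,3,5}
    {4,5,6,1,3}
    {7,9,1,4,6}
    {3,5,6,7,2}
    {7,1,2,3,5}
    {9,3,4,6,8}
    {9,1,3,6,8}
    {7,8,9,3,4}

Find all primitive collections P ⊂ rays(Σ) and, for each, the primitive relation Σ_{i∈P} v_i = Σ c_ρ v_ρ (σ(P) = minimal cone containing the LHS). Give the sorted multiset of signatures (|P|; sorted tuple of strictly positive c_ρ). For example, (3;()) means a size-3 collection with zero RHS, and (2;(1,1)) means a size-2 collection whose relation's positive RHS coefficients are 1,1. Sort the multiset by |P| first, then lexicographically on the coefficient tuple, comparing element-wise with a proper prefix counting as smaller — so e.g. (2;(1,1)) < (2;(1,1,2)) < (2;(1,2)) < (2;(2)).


9 collections generate NE(X_Σ); each relation:

  P={2,9}:  v_{2} + v_{9} = v_{1} + v_{5} ; sig = (2;(1,1))
  P={2,8}:  v_{2} + v_{8} = v_{1} + 3·v_{3} + v_{6} + 2·v_{7} ; sig = (2;(1,1,2,3))
  P={2,4}:  v_{2} + v_{4} = 2·v_{5} + v_{6} ; sig = (2;(1,2))
  P={5,8}:  v_{5} + v_{8} = 2·v_{3} + v_{7} ; sig = (2;(1,2))
  P={1,4,8}:  v_{1} + v_{4} + v_{8} = v_{3} ; sig = (3;(1))
  P={5,6,9}:  v_{5} + v_{6} + v_{9} = v_{1} + v_{4} ; sig = (3;(1,1))
  P={3,6,7,9}:  v_{3} + v_{6} + v_{7} + v_{9} = 0 ; sig = (4;())
  P={1,3,4,7}:  v_{1} + v_{3} + v_{4} + v_{7} = v_{5} ; sig = (4;(1))
  P={1,3,5,6,7}:  v_{1} + v_{3} + v_{5} + v_{6} + v_{7} = v_{2} ; sig = (5;(1))

so the primitive-relation signature multiset is
    (2;(1,1))
    (2;(1,1,2,3))
    (2;(1,2))
    (2;(1,2))
    (3;(1))
    (3;(1,1))
    (4;())
    (4;(1))
    (5;(1))


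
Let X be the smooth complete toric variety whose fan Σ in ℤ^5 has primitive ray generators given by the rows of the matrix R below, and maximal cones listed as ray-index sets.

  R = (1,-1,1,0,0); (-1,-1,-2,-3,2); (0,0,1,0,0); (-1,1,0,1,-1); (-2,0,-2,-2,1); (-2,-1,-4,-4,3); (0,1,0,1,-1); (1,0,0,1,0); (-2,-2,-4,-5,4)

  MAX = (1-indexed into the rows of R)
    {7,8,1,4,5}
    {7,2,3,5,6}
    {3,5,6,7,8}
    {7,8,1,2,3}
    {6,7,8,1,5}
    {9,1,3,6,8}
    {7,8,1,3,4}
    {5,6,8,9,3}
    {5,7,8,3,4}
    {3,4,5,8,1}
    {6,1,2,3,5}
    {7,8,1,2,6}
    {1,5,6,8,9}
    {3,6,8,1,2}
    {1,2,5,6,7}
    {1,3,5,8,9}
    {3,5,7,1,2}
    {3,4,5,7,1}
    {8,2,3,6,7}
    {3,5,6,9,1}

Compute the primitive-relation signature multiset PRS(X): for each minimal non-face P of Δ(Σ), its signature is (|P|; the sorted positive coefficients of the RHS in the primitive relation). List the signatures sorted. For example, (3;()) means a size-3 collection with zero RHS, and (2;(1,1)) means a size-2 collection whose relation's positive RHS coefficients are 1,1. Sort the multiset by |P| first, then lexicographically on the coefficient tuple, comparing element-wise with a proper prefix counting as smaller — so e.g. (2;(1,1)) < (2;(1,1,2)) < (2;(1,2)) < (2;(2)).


Primitive collections (9):

  P={2,4}:  v_{2} + v_{4} = v_{5}  so sig = (2;(1))
  P={7,9}:  v_{7} + v_{9} = v_{6}  so sig = (2;(1))
  P={2,9}:  v_{2} + v_{9} = v_{1} + v_{3} + 2·v_{6}  so sig = (2;(1,1,2))
  P={4,9}:  v_{4} + v_{9} = v_{1} + v_{3} + 3·v_{5} + 2·v_{8}  so sig = (2;(1,1,2,3))
  P={4,6}:  v_{4} + v_{6} = 2·v_{5} + v_{8}  so sig = (2;(1,2))
  P={2,5,8}:  v_{2} + v_{5} + v_{8} = v_{6}  so sig = (3;(1))
  P={1,3,6,7}:  v_{1} + v_{3} + v_{6} + v_{7} = v_{2}  so sig = (4;(1))
  P={1,3,5,7,8}:  v_{1} + v_{3} + v_{5} + v_{7} + v_{8} = 0  so sig = (5;())
  P={1,3,5,6,8}:  v_{1} + v_{3} + v_{5} + v_{6} + v_{8} = v_{9}  so sig = (5;(1))

Sorted signature multiset PRS(X):
    |P|=2: 5 collections, coeffs (1), (1), (1,1,2), (1,1,2,3), (1,2)
    |P|=3: 1 collection, coeffs (1)
    |P|=4: 1 collection, coeffs (1)
    |P|=5: 2 collections, coeffs (), (1)


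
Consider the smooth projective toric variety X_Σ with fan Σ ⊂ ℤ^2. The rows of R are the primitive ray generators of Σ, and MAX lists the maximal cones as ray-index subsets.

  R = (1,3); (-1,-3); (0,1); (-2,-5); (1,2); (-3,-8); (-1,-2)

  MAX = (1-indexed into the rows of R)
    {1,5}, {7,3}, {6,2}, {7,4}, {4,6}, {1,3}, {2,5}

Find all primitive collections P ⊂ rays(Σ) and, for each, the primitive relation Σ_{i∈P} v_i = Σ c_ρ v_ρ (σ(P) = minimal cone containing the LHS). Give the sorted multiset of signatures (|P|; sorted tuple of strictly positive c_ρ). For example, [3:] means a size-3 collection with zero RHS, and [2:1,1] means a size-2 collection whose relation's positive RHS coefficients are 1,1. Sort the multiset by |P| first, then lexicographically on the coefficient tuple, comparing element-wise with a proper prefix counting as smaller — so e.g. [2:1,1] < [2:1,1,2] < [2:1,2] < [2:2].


Δ(Σ) — 7 vertices, 14 min non-faces:

  • {1,2}:  v_{1} + v_{2} = 0  ⇒ sig = [2:]
  • {5,7}:  v_{5} + v_{7} = 0  ⇒ sig = [2:]
  • {1,4}:  v_{1} + v_{4} = v_{7}  ⇒ sig = [2:1]
  • {1,6}:  v_{1} + v_{6} = v_{4}  ⇒ sig = [2:1]
  • {1,7}:  v_{1} + v_{7} = v_{3}  ⇒ sig = [2:1]
  • {2,3}:  v_{2} + v_{3} = v_{7}  ⇒ sig = [2:1]
  • {2,4}:  v_{2} + v_{4} = v_{6}  ⇒ sig = [2:1]
  • {2,7}:  v_{2} + v_{7} = v_{4}  ⇒ sig = [2:1]
  • {3,5}:  v_{3} + v_{5} = v_{1}  ⇒ sig = [2:1]
  • {4,5}:  v_{4} + v_{5} = v_{2}  ⇒ sig = [2:1]
  • {3,6}:  v_{3} + v_{6} = v_{4} + v_{7}  ⇒ sig = [2:1,1]
  • {3,4}:  v_{3} + v_{4} = 2·v_{7}  ⇒ sig = [2:2]
  • {5,6}:  v_{5} + v_{6} = 2·v_{2}  ⇒ sig = [2:2]
  • {6,7}:  v_{6} + v_{7} = 2·v_{4}  ⇒ sig = [2:2]

Sorted signature multiset PRS(X):
    [2:]
    [2:]
    [2:1]
    [2:1]
    [2:1]
    [2:1]
    [2:1]
    [2:1]
    [2:1]
    [2:1]
    [2:1,1]
    [2:2]
    [2:2]
    [2:2]


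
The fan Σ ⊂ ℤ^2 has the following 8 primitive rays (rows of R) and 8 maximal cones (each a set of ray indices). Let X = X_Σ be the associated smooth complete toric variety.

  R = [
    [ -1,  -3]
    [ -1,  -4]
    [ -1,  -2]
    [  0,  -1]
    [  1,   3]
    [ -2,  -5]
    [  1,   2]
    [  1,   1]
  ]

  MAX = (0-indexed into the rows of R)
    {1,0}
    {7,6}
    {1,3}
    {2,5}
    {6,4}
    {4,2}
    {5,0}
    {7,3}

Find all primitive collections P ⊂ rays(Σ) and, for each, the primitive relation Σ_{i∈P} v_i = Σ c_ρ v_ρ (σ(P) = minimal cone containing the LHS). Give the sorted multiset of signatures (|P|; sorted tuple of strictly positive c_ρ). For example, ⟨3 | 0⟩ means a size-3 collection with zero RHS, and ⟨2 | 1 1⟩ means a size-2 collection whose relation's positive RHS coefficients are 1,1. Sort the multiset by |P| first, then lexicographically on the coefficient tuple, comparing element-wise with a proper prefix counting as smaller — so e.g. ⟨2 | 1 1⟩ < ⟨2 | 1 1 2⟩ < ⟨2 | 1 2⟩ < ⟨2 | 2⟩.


20 minimal non-faces of Δ(Σ) (on 8 rays):

  • {0,4}:  v_{0} + v_{4} = 0  ⟹  sig = ⟨2 | 0⟩
  • {2,6}:  v_{2} + v_{6} = 0  ⟹  sig = ⟨2 | 0⟩
  • {0,2}:  v_{0} + v_{2} = v_{5}  ⟹  sig = ⟨2 | 1⟩
  • {0,3}:  v_{0} + v_{3} = v_{1}  ⟹  sig = ⟨2 | 1⟩
  • {0,6}:  v_{0} + v_{6} = v_{3}  ⟹  sig = ⟨2 | 1⟩
  • {1,4}:  v_{1} + v_{4} = v_{3}  ⟹  sig = ⟨2 | 1⟩
  • {2,3}:  v_{2} + v_{3} = v_{0}  ⟹  sig = ⟨2 | 1⟩
  • {2,7}:  v_{2} + v_{7} = v_{3}  ⟹  sig = ⟨2 | 1⟩
  • {3,4}:  v_{3} + v_{4} = v_{6}  ⟹  sig = ⟨2 | 1⟩
  • {3,6}:  v_{3} + v_{6} = v_{7}  ⟹  sig = ⟨2 | 1⟩
  • {4,5}:  v_{4} + v_{5} = v_{2}  ⟹  sig = ⟨2 | 1⟩
  • {5,6}:  v_{5} + v_{6} = v_{0}  ⟹  sig = ⟨2 | 1⟩
  • {5,7}:  v_{5} + v_{7} = v_{1}  ⟹  sig = ⟨2 | 1⟩
  • {0,7}:  v_{0} + v_{7} = 2·v_{3}  ⟹  sig = ⟨2 | 2⟩
  • {1,2}:  v_{1} + v_{2} = 2·v_{0}  ⟹  sig = ⟨2 | 2⟩
  • {1,6}:  v_{1} + v_{6} = 2·v_{3}  ⟹  sig = ⟨2 | 2⟩
  • {3,5}:  v_{3} + v_{5} = 2·v_{0}  ⟹  sig = ⟨2 | 2⟩
  • {4,7}:  v_{4} + v_{7} = 2·v_{6}  ⟹  sig = ⟨2 | 2⟩
  • {1,5}:  v_{1} + v_{5} = 3·v_{0}  ⟹  sig = ⟨2 | 3⟩
  • {1,7}:  v_{1} + v_{7} = 3·v_{3}  ⟹  sig = ⟨2 | 3⟩

Signatures (|P|; sorted positive RHS coefficients), sorted:
{ ⟨2 | 0⟩ ×2,  ⟨2 | 1⟩ ×11,  ⟨2 | 2⟩ ×5,  ⟨2 | 3⟩ ×2 }


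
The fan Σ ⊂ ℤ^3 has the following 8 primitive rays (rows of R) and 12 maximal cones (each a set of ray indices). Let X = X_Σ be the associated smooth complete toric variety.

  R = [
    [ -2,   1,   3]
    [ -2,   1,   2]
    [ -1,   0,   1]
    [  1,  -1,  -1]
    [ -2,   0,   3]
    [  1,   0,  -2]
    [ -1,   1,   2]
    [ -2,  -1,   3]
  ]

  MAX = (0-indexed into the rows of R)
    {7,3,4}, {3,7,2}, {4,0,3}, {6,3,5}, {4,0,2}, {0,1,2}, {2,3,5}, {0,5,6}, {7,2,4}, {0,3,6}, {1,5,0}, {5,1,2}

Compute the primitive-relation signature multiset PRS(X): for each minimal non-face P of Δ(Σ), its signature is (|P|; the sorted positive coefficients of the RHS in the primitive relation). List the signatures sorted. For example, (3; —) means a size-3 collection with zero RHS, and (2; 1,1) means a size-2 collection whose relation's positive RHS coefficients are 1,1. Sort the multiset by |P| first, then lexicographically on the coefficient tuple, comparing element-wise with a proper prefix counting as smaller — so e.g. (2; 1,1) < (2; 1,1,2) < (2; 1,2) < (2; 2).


The 14 primitive collections of Σ (r=8, n=3):

  P = {1,3}:  v_{1} + v_{3} = v_{2} ; sig = (2; 1)
  P = {2,6}:  v_{2} + v_{6} = v_{0} ; sig = (2; 1)
  P = {4,5}:  v_{4} + v_{5} = v_{2} ; sig = (2; 1)
  P = {6,7}:  v_{6} + v_{7} = v_{0} + v_{3} + v_{4} ; sig = (2; 1,1,1)
  P = {1,4}:  v_{1} + v_{4} = v_{0} + 2·v_{2} ; sig = (2; 1,2)
  P = {1,6}:  v_{1} + v_{6} = 2·v_{0} + v_{5} ; sig = (2; 1,2)
  P = {1,7}:  v_{1} + v_{7} = 2·v_{2} + v_{4} ; sig = (2; 1,2)
  P = {4,6}:  v_{4} + v_{6} = 2·v_{0} + v_{3} ; sig = (2; 1,2)
  P = {5,7}:  v_{5} + v_{7} = 2·v_{2} + v_{3} ; sig = (2; 1,2)
  P = {0,7}:  v_{0} + v_{7} = 2·v_{4} ; sig = (2; 2)
  P = {0,3,5}:  v_{0} + v_{3} + v_{5} = 0 ; sig = (3; —)
  P = {0,2,3}:  v_{0} + v_{2} + v_{3} = v_{4} ; sig = (3; 1)
  P = {0,2,5}:  v_{0} + v_{2} + v_{5} = v_{1} ; sig = (3; 1)
  P = {2,3,4}:  v_{2} + v_{3} + v_{4} = v_{7} ; sig = (3; 1)

Sorted signature multiset PRS(X):
{ (2; 1) ×3,  (2; 1,1,1),  (2; 1,2) ×5,  (2; 2),  (3; —),  (3; 1) ×3 }


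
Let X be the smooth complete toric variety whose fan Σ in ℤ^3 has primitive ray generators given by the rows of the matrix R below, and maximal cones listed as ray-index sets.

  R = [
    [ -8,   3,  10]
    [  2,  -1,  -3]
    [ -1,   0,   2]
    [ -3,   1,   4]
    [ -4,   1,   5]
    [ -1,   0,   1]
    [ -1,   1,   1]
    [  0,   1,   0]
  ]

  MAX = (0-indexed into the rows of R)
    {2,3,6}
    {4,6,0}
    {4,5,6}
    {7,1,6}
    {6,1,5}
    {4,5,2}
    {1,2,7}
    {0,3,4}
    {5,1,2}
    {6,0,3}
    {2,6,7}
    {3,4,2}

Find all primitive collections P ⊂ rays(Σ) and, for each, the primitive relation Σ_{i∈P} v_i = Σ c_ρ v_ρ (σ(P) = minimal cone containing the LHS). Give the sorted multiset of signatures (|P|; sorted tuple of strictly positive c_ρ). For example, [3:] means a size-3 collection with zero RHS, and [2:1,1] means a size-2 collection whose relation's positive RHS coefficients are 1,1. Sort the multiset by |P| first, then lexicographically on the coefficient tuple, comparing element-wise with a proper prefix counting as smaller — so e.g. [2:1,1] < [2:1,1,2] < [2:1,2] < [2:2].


Σ has 14 primitive collections:

  P = {1,3}:  v_{1} + v_{3} = v_{5} — sig = [2:1]
  P = {3,5}:  v_{3} + v_{5} = v_{4} — sig = [2:1]
  P = {5,7}:  v_{5} + v_{7} = v_{6} — sig = [2:1]
  P = {4,7}:  v_{4} + v_{7} = v_{3} + v_{6} — sig = [2:1,1]
  P = {0,1}:  v_{0} + v_{1} = v_{4} + v_{5} + v_{6} — sig = [2:1,1,1]
  P = {0,5}:  v_{0} + v_{5} = 2·v_{4} + v_{6} — sig = [2:1,2]
  P = {3,7}:  v_{3} + v_{7} = v_{2} + 2·v_{6} — sig = [2:1,2]
  P = {1,4}:  v_{1} + v_{4} = 2·v_{5} — sig = [2:2]
  P = {0,7}:  v_{0} + v_{7} = 2·v_{3} + 2·v_{6} — sig = [2:2,2]
  P = {0,2}:  v_{0} + v_{2} = 3·v_{3} — sig = [2:3]
  P = {1,2,6}:  v_{1} + v_{2} + v_{6} = 0 — sig = [3:]
  P = {2,5,6}:  v_{2} + v_{5} + v_{6} = v_{3} — sig = [3:1]
  P = {3,4,6}:  v_{3} + v_{4} + v_{6} = v_{0} — sig = [3:1]
  P = {2,4,6}:  v_{2} + v_{4} + v_{6} = 2·v_{3} — sig = [3:2]

Signatures (|P|; sorted positive RHS coefficients), sorted:
[[2:1], [2:1], [2:1], [2:1,1], [2:1,1,1], [2:1,2], [2:1,2], [2:2], [2:2,2], [2:3], [3:], [3:1], [3:1], [3:2]]


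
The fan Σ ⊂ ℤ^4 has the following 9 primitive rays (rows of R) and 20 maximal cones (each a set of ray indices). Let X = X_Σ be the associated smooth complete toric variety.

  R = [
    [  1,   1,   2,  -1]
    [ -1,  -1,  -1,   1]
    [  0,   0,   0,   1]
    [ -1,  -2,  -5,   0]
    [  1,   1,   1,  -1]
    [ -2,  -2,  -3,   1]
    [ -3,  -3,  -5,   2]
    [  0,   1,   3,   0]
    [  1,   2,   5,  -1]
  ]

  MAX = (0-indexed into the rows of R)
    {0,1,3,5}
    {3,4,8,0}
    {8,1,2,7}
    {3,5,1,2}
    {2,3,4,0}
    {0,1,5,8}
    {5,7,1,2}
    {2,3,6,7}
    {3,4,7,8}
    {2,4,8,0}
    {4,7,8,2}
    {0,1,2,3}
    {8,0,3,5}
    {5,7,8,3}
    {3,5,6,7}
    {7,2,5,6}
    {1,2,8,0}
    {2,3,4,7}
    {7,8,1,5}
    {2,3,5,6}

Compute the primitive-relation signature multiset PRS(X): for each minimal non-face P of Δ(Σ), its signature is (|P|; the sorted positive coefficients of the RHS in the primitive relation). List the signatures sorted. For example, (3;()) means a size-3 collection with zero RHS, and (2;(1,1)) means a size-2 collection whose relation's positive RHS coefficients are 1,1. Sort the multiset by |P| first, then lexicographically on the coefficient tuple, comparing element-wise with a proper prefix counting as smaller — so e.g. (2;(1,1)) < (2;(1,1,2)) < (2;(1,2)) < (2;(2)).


Δ(Σ) — 9 vertices, 13 min non-faces:

  • {1,4}:  v_{1} + v_{4} = 0  →  sig = (2;())
  • {0,6}:  v_{0} + v_{6} = v_{5}  →  sig = (2;(1))
  • {0,7}:  v_{0} + v_{7} = v_{8}  →  sig = (2;(1))
  • {4,5}:  v_{4} + v_{5} = v_{3} + v_{7}  →  sig = (2;(1,1))
  • {6,8}:  v_{6} + v_{8} = v_{5} + v_{7}  →  sig = (2;(1,1))
  • {1,6}:  v_{1} + v_{6} = v_{2} + 2·v_{5}  →  sig = (2;(1,2))
  • {4,6}:  v_{4} + v_{6} = v_{2} + 2·v_{3} + 2·v_{7}  →  sig = (2;(1,2,2))
  • {2,3,8}:  v_{2} + v_{3} + v_{8} = 0  →  sig = (3;())
  • {0,2,5}:  v_{0} + v_{2} + v_{5} = v_{1}  →  sig = (3;(1))
  • {1,3,7}:  v_{1} + v_{3} + v_{7} = v_{5}  →  sig = (3;(1))
  • {1,3,8}:  v_{1} + v_{3} + v_{8} = v_{0} + v_{5}  →  sig = (3;(1,1))
  • {2,5,8}:  v_{2} + v_{5} + v_{8} = v_{1} + v_{7}  →  sig = (3;(1,1))
  • {2,3,5,7}:  v_{2} + v_{3} + v_{5} + v_{7} = v_{6}  →  sig = (4;(1))

Hence PRS(X_Σ) =
    |P|=2: 7 collections, coeffs (), (1), (1), (1,1), (1,1), (1,2), (1,2,2)
    |P|=3: 5 collections, coeffs (), (1), (1), (1,1), (1,1)
    |P|=4: 1 collection, coeffs (1)


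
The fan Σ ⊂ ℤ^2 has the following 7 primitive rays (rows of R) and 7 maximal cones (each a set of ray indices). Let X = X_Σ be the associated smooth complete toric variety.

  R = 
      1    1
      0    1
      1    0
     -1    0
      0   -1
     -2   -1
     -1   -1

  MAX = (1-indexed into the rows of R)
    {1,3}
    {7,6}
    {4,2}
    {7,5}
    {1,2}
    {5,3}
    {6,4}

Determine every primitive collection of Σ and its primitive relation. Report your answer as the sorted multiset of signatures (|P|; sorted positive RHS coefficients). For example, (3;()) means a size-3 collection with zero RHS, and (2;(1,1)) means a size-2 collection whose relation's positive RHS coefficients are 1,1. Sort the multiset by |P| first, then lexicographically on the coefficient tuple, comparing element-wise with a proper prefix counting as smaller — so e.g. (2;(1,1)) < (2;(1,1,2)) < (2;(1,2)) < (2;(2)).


14 collections generate NE(X_Σ); each relation:

  {1,7}:  v_{1} + v_{7} = 0  so sig = (2;())
  {2,5}:  v_{2} + v_{5} = 0  so sig = (2;())
  {3,4}:  v_{3} + v_{4} = 0  so sig = (2;())
  {1,4}:  v_{1} + v_{4} = v_{2}  so sig = (2;(1))
  {1,5}:  v_{1} + v_{5} = v_{3}  so sig = (2;(1))
  {1,6}:  v_{1} + v_{6} = v_{4}  so sig = (2;(1))
  {2,3}:  v_{2} + v_{3} = v_{1}  so sig = (2;(1))
  {2,7}:  v_{2} + v_{7} = v_{4}  so sig = (2;(1))
  {3,6}:  v_{3} + v_{6} = v_{7}  so sig = (2;(1))
  {3,7}:  v_{3} + v_{7} = v_{5}  so sig = (2;(1))
  {4,5}:  v_{4} + v_{5} = v_{7}  so sig = (2;(1))
  {4,7}:  v_{4} + v_{7} = v_{6}  so sig = (2;(1))
  {2,6}:  v_{2} + v_{6} = 2·v_{4}  so sig = (2;(2))
  {5,6}:  v_{5} + v_{6} = 2·v_{7}  so sig = (2;(2))

Sorted signature multiset PRS(X):
    (2;())
    (2;())
    (2;())
    (2;(1))
    (2;(1))
    (2;(1))
    (2;(1))
    (2;(1))
    (2;(1))
    (2;(1))
    (2;(1))
    (2;(1))
    (2;(2))
    (2;(2))


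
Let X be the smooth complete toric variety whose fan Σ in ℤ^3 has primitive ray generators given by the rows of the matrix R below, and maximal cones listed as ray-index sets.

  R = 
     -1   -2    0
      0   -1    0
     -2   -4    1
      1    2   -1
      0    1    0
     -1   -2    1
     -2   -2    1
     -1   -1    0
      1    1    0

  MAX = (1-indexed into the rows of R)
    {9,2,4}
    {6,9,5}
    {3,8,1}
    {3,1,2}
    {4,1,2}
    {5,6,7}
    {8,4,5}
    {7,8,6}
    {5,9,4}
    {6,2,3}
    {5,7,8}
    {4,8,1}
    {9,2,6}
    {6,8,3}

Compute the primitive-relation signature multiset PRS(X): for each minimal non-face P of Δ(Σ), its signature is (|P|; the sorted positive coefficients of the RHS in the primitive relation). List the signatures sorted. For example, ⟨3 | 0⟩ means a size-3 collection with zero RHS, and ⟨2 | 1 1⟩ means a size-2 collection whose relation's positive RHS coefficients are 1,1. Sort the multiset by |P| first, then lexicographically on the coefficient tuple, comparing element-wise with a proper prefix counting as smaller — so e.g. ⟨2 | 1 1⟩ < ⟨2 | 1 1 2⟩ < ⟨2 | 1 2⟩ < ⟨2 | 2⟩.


|primitive collections| = 16. Relations:

  P={2,5}:  v_{2} + v_{5} = 0  ⇒ sig = ⟨2 | 0⟩
  P={4,6}:  v_{4} + v_{6} = 0  ⇒ sig = ⟨2 | 0⟩
  P={8,9}:  v_{8} + v_{9} = 0  ⇒ sig = ⟨2 | 0⟩
  P={1,5}:  v_{1} + v_{5} = v_{8}  ⇒ sig = ⟨2 | 1⟩
  P={1,6}:  v_{1} + v_{6} = v_{3}  ⇒ sig = ⟨2 | 1⟩
  P={1,9}:  v_{1} + v_{9} = v_{2}  ⇒ sig = ⟨2 | 1⟩
  P={2,8}:  v_{2} + v_{8} = v_{1}  ⇒ sig = ⟨2 | 1⟩
  P={3,4}:  v_{3} + v_{4} = v_{1}  ⇒ sig = ⟨2 | 1⟩
  P={2,7}:  v_{2} + v_{7} = v_{6} + v_{8}  ⇒ sig = ⟨2 | 1 1⟩
  P={3,5}:  v_{3} + v_{5} = v_{6} + v_{8}  ⇒ sig = ⟨2 | 1 1⟩
  P={3,9}:  v_{3} + v_{9} = v_{2} + v_{6}  ⇒ sig = ⟨2 | 1 1⟩
  P={4,7}:  v_{4} + v_{7} = v_{5} + v_{8}  ⇒ sig = ⟨2 | 1 1⟩
  P={7,9}:  v_{7} + v_{9} = v_{5} + v_{6}  ⇒ sig = ⟨2 | 1 1⟩
  P={1,7}:  v_{1} + v_{7} = v_{6} + 2·v_{8}  ⇒ sig = ⟨2 | 1 2⟩
  P={3,7}:  v_{3} + v_{7} = 2·v_{6} + 2·v_{8}  ⇒ sig = ⟨2 | 2 2⟩
  P={5,6,8}:  v_{5} + v_{6} + v_{8} = v_{7}  ⇒ sig = ⟨3 | 1⟩

Hence PRS(X_Σ) =
    |P|=2: 15 collections, coeffs (), (), (), (1), (1), (1), (1), (1), (1,1), (1,1), (1,1), (1,1), (1,1), (1,2), (2,2)
    |P|=3: 1 collection, coeffs (1)
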